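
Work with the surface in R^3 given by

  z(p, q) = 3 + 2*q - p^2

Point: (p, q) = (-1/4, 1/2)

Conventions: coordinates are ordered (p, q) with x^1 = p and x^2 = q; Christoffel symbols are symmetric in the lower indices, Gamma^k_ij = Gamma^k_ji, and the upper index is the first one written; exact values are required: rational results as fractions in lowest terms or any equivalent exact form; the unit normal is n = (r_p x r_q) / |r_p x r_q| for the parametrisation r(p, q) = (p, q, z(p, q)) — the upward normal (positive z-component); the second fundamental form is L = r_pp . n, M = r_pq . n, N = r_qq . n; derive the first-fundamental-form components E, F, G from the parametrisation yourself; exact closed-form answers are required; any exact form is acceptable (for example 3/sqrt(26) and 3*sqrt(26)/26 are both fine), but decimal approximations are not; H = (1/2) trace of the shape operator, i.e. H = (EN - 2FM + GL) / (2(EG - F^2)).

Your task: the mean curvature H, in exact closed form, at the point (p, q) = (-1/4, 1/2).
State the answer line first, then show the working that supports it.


Answer: H = -40*sqrt(21)/441

z_p = 1/2, z_q = 2, z_pp = -2, z_pq = 0, z_qq = 0
E = 5/4, F = 1, G = 5; answer radicand W^2 = 21/4
unnormalised second-form numerators: l = -2, m = 0, n = 0; L = l/sqrt(21/4), and similarly M = m/sqrt(W^2), N = n/sqrt(W^2)
H = (E*n - 2*F*m + G*l) / (2*(EG - F^2)*sqrt(W^2)); E*n - 2*F*m + G*l = -10, EG - F^2 = 21/4, so H = (-20/21)/sqrt(21/4)


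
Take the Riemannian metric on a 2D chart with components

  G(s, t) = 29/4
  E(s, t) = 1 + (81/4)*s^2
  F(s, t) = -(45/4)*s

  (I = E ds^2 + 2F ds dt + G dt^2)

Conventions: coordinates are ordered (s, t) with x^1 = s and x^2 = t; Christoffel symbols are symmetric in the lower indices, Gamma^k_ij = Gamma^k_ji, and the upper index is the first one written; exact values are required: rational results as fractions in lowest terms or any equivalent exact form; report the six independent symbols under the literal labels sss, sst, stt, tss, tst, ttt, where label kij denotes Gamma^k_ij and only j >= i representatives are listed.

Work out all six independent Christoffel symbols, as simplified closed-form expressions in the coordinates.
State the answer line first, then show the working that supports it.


Answer: Gamma_sss = 81*s/(81*s^2 + 29), Gamma_sst = 0, Gamma_stt = 0, Gamma_tss = -45/(81*s^2 + 29), Gamma_tst = 0, Gamma_ttt = 0

E = 1 + (81/4)*s^2; F = -(45/4)*s; G = 29/4
Gamma^k_ij = (1/2) g^{kl} (d_i g_jl + d_j g_il - d_l g_ij), with g^inv = (1/(EG-F^2)) [[G, -F], [-F, E]]
first partials: E_s = (81/2)*s, E_t = 0, F_s = -45/4, F_t = 0, G_s = 0, G_t = 0
D = EG - F^2 = 29/4 + (81/4)*s^2
expanded: Gamma^s_ss = (G E_s - 2F F_s + F E_t)/(2D), Gamma^s_st = (G E_t - F G_s)/(2D), Gamma^s_tt = (2G F_t - G G_s - F G_t)/(2D), Gamma^t_ss = (2E F_s - E E_t - F E_s)/(2D), Gamma^t_st = (E G_s - F E_t)/(2D), Gamma^t_tt = (E G_t - 2F F_t + F G_s)/(2D); substitute and cancel common factors


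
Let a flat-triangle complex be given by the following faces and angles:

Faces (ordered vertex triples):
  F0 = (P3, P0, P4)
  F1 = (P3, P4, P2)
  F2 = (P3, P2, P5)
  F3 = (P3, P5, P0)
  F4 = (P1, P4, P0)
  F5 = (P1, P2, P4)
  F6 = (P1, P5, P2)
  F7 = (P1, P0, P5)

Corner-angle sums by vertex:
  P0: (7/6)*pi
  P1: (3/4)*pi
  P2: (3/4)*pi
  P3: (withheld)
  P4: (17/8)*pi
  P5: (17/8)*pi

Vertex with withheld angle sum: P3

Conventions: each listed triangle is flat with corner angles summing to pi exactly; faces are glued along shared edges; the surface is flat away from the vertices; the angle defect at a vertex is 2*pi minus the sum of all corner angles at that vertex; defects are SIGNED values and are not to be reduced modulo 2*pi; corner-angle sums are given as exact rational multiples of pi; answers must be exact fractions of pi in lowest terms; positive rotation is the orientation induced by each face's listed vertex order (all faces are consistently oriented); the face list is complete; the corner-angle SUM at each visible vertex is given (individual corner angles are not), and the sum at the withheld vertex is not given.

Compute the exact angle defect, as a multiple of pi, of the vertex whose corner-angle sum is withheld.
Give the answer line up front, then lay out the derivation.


Answer: defect(P3) = (11/12)*pi

V = 6, E = 12, F = 8; chi = V - E + F = 2
Gauss-Bonnet: total defect = 2*pi*chi = 4*pi; visible defects sum to (37/12)*pi


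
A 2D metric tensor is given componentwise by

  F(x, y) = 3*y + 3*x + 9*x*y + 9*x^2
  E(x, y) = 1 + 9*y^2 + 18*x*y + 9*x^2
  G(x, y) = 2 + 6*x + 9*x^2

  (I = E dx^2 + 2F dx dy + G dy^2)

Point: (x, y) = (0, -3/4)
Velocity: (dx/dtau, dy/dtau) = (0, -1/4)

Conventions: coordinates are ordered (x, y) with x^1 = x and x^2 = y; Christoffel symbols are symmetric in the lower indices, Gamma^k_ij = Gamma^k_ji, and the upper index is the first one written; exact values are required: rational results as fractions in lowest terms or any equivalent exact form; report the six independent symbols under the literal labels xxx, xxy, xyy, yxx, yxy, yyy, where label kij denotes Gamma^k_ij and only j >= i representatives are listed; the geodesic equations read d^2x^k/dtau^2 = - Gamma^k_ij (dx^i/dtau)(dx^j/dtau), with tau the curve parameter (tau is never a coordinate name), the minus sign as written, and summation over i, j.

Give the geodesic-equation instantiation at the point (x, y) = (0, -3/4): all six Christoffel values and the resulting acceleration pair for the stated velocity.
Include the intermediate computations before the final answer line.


E = 97/16, F = -9/4, G = 2 at the point
E_x = -27/2, E_y = -27/2, F_x = -15/4, F_y = 3, G_x = 6, G_y = 0
EG - F^2 = 113/16;  g^inv = (16/113) * [[2, 9/4], [9/4, 97/16]]
first-kind symbols [ij,l] = (1/2)(d_i g_jl + d_j g_il - d_l g_ij): [xx,x] = E_x/2 = -27/4, [xx,y] = F_x - E_y/2 = 3, [xy,x] = E_y/2 = -27/4, [xy,y] = G_x/2 = 3, [yy,x] = F_y - G_x/2 = 0, [yy,y] = G_y/2 = 0
Gamma^x_ij = (G*[ij,x] - F*[ij,y])/(EG - F^2), Gamma^y_ij = (E*[ij,y] - F*[ij,x])/(EG - F^2)
Gamma_xxx = -108/113, Gamma_xxy = -108/113, Gamma_xyy = 0, Gamma_yxx = 48/113, Gamma_yxy = 48/113, Gamma_yyy = 0
d^2x/dtau^2 = -(Gamma_xxx*(0)^2 + 2*Gamma_xxy*(0)*(-1/4) + Gamma_xyy*(-1/4)^2) = 0
d^2y/dtau^2 = -(Gamma_yxx*(0)^2 + 2*Gamma_yxy*(0)*(-1/4) + Gamma_yyy*(-1/4)^2) = 0

Answer: Gamma_xxx = -108/113, Gamma_xxy = -108/113, Gamma_xyy = 0, Gamma_yxx = 48/113, Gamma_yxy = 48/113, Gamma_yyy = 0; accelerations (d^2x/dtau^2, d^2y/dtau^2) = (0, 0)


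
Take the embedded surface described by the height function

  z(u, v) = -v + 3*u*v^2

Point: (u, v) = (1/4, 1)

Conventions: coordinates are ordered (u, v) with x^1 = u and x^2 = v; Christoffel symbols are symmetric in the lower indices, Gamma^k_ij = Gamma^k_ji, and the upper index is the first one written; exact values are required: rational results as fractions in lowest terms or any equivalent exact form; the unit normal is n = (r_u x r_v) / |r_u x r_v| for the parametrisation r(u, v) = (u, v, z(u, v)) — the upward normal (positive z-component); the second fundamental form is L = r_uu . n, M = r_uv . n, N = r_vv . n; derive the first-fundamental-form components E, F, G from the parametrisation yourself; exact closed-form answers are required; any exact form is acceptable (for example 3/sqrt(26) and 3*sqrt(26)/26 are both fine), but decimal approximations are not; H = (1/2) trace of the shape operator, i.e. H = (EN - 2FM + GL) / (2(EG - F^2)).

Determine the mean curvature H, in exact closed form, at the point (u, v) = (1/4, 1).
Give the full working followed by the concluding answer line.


z_u = 3, z_v = 1/2, z_uu = 0, z_uv = 6, z_vv = 3/2
E = 10, F = 3/2, G = 5/4; answer radicand W^2 = 41/4
unnormalised second-form numerators: l = 0, m = 6, n = 3/2; L = l/sqrt(41/4), and similarly M = m/sqrt(W^2), N = n/sqrt(W^2)
H = (E*n - 2*F*m + G*l) / (2*(EG - F^2)*sqrt(W^2)); E*n - 2*F*m + G*l = -3, EG - F^2 = 41/4, so H = (-6/41)/sqrt(41/4)

Answer: H = -12*sqrt(41)/1681


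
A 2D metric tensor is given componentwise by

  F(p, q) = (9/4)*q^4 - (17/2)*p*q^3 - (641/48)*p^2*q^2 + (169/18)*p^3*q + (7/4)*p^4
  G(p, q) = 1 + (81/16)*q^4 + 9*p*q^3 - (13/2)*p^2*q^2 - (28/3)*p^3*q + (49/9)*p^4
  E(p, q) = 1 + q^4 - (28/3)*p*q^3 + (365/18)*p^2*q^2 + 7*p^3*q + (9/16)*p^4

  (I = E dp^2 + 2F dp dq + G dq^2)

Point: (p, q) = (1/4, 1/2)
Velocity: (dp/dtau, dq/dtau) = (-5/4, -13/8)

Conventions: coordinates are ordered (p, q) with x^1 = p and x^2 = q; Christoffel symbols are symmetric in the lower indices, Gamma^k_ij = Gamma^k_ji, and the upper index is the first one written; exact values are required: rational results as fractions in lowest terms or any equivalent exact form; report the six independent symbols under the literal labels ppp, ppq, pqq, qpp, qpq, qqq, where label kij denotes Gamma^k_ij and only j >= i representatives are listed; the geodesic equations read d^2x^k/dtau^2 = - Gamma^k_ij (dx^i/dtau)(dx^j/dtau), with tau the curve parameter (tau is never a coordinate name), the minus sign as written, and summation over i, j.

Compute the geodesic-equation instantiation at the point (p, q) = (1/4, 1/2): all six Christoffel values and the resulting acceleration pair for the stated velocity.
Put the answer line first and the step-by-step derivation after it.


Answer: Gamma_ppp = 37960/58577, Gamma_ppq = 2336/58577, Gamma_pqq = -38544/58577, Gamma_qpp = -66560/58577, Gamma_qpq = -4096/58577, Gamma_qqq = 67584/58577; accelerations (d^2p/dtau^2, d^2q/dtau^2) = (131911/234308, -57824/58577)

E = 42193/36864, F = -73/288, G = 13/9 at the point
E_p = 4745/2304, E_q = 73/576, F_p = -223/128, F_q = -2665/2304, G_p = -2/9, G_q = 11/3
EG - F^2 = 58577/36864;  g^inv = (36864/58577) * [[13/9, 73/288], [73/288, 42193/36864]]
first-kind symbols [ij,l] = (1/2)(d_i g_jl + d_j g_il - d_l g_ij): [pp,p] = E_p/2 = 4745/4608, [pp,q] = F_p - E_q/2 = -65/36, [pq,p] = E_q/2 = 73/1152, [pq,q] = G_p/2 = -1/9, [qq,p] = F_q - G_p/2 = -803/768, [qq,q] = G_q/2 = 11/6
Gamma^p_ij = (G*[ij,p] - F*[ij,q])/(EG - F^2), Gamma^q_ij = (E*[ij,q] - F*[ij,p])/(EG - F^2)
Gamma_ppp = 37960/58577, Gamma_ppq = 2336/58577, Gamma_pqq = -38544/58577, Gamma_qpp = -66560/58577, Gamma_qpq = -4096/58577, Gamma_qqq = 67584/58577
d^2p/dtau^2 = -(Gamma_ppp*(-5/4)^2 + 2*Gamma_ppq*(-5/4)*(-13/8) + Gamma_pqq*(-13/8)^2) = 131911/234308
d^2q/dtau^2 = -(Gamma_qpp*(-5/4)^2 + 2*Gamma_qpq*(-5/4)*(-13/8) + Gamma_qqq*(-13/8)^2) = -57824/58577


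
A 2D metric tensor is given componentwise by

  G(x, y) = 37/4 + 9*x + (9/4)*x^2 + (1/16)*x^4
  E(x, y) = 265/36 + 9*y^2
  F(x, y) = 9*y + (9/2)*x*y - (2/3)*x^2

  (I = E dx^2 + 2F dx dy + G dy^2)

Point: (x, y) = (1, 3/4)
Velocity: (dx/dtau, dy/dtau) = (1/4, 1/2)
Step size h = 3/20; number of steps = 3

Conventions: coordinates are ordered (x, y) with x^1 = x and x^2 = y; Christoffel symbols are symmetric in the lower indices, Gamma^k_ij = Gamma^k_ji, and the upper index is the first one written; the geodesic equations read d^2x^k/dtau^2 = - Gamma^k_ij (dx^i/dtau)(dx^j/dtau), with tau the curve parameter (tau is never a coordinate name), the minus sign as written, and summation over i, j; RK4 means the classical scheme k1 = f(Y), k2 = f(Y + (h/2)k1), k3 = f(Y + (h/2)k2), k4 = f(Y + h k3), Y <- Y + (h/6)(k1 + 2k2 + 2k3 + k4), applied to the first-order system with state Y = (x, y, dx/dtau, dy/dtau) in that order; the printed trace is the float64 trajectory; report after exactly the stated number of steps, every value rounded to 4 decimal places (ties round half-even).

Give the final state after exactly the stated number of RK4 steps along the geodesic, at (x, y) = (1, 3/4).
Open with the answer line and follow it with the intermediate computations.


Answer: x = 1.0794, y = 0.9857, dx/dtau = 0.1043, dy/dtau = 0.5527

f(Y) = (dx/dtau, dy/dtau, -Gamma^x_ij Y'^i Y'^j, -Gamma^y_ij Y'^i Y'^j) with the Gammas evaluated at the stage position; h = 0.150000; intermediate values shown to 6 dp
step 0: x = 1.0000, y = 0.7500, dx/dtau = 0.2500, dy/dtau = 0.5000
step 1:
  k1: at (x, y) = (1.000000, 0.750000), (dx/dtau, dy/dtau) = (0.250000, 0.500000); Gamma_xxx = 0.268270, Gamma_xxy = 0.444401, Gamma_xyy = 0.820640, Gamma_yxx = -0.352376, Gamma_yxy = 0.129931, Gamma_yyy = -0.377478; k1 = (0.250000, 0.500000, -0.333027, 0.083910)
  k2: at (x, y) = (1.018750, 0.787500), (dx/dtau, dy/dtau) = (0.225023, 0.506293); Gamma_xxx = 0.289610, Gamma_xxy = 0.462242, Gamma_xyy = 0.818772, Gamma_yxx = -0.374611, Gamma_yxy = 0.110428, Gamma_yyy = -0.393467; k2 = (0.225023, 0.506293, -0.329867, 0.094665)
  k3: at (x, y) = (1.016877, 0.787972), (dx/dtau, dy/dtau) = (0.225260, 0.507100); Gamma_xxx = 0.290070, Gamma_xxy = 0.462539, Gamma_xyy = 0.818497, Gamma_yxx = -0.375314, Gamma_yxy = 0.110134, Gamma_yyy = -0.393916; k3 = (0.225260, 0.507100, -0.330867, 0.095179)
  k4: at (x, y) = (1.033789, 0.826065), (dx/dtau, dy/dtau) = (0.200370, 0.514277); Gamma_xxx = 0.312380, Gamma_xxy = 0.480292, Gamma_xyy = 0.816101, Gamma_yxx = -0.399236, Gamma_yxy = 0.089864, Gamma_yyy = -0.409989; k4 = (0.200370, 0.514277, -0.327368, 0.105943)
  Y <- Y + (h/6)(k1 + 2k2 + 2k3 + k4): x = 1.0338, y = 0.8260, dx/dtau = 0.2005, dy/dtau = 0.5142
step 2:
  k1: at (x, y) = (1.033773, 0.826027), (dx/dtau, dy/dtau) = (0.200453, 0.514239); Gamma_xxx = 0.312357, Gamma_xxy = 0.480275, Gamma_xyy = 0.816104, Gamma_yxx = -0.399211, Gamma_yxy = 0.089884, Gamma_yyy = -0.409973; k1 = (0.200453, 0.514239, -0.327377, 0.105924)
  k2: at (x, y) = (1.048807, 0.864594), (dx/dtau, dy/dtau) = (0.175900, 0.522183); Gamma_xxx = 0.335577, Gamma_xxy = 0.497892, Gamma_xyy = 0.813222, Gamma_yxx = -0.424841, Gamma_yxy = 0.068889, Gamma_yyy = -0.426086; k2 = (0.175900, 0.522183, -0.323593, 0.116673)
  k3: at (x, y) = (1.046966, 0.865190), (dx/dtau, dy/dtau) = (0.176184, 0.522989); Gamma_xxx = 0.336171, Gamma_xxy = 0.498264, Gamma_xyy = 0.812966, Gamma_yxx = -0.425737, Gamma_yxy = 0.068462, Gamma_yyy = -0.426606; k3 = (0.176184, 0.522989, -0.324618, 0.117283)
  k4: at (x, y) = (1.060201, 0.904475), (dx/dtau, dy/dtau) = (0.151761, 0.531831); Gamma_xxx = 0.360526, Gamma_xxy = 0.515883, Gamma_xyy = 0.809640, Gamma_yxx = -0.453466, Gamma_yxy = 0.046516, Gamma_yyy = -0.442888; k4 = (0.151761, 0.531831, -0.320580, 0.128203)
  Y <- Y + (h/6)(k1 + 2k2 + 2k3 + k4): x = 1.0602, y = 0.9044, dx/dtau = 0.1518, dy/dtau = 0.5318
step 3:
  k1: at (x, y) = (1.060183, 0.904437), (dx/dtau, dy/dtau) = (0.151844, 0.531789); Gamma_xxx = 0.360503, Gamma_xxy = 0.515866, Gamma_xyy = 0.809643, Gamma_yxx = -0.453440, Gamma_yxy = 0.046538, Gamma_yyy = -0.442873; k1 = (0.151844, 0.531789, -0.320591, 0.128184)
  k2: at (x, y) = (1.071571, 0.944321), (dx/dtau, dy/dtau) = (0.127800, 0.541403); Gamma_xxx = 0.385944, Gamma_xxy = 0.533445, Gamma_xyy = 0.805915, Gamma_yxx = -0.483313, Gamma_yxy = 0.023675, Gamma_yyy = -0.459285; k2 = (0.127800, 0.541403, -0.316351, 0.139242)
  k3: at (x, y) = (1.069768, 0.945042), (dx/dtau, dy/dtau) = (0.128118, 0.542233); Gamma_xxx = 0.386684, Gamma_xxy = 0.533890, Gamma_xyy = 0.805675, Gamma_yxx = -0.484433, Gamma_yxy = 0.023103, Gamma_yyy = -0.459874; k3 = (0.128118, 0.542233, -0.317407, 0.139952)
  k4: at (x, y) = (1.079401, 0.985772), (dx/dtau, dy/dtau) = (0.104233, 0.552782); Gamma_xxx = 0.413465, Gamma_xxy = 0.551563, Gamma_xyy = 0.801580, Gamma_yxx = -0.516914, Gamma_yxy = -0.000930, Gamma_yyy = -0.476541; k4 = (0.104233, 0.552782, -0.312990, 0.151339)
  Y <- Y + (h/6)(k1 + 2k2 + 2k3 + k4): x = 1.0794, y = 0.9857, dx/dtau = 0.1043, dy/dtau = 0.5527


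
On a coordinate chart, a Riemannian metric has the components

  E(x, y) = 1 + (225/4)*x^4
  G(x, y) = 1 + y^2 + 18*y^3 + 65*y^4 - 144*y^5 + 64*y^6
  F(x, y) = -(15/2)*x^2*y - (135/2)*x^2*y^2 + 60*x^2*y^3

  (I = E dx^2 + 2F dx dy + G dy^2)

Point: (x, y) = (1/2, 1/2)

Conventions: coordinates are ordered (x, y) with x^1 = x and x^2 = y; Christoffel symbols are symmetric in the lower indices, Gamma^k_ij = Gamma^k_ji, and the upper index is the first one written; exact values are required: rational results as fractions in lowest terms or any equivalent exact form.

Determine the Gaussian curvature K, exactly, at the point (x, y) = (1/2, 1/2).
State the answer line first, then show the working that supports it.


Answer: K = -24576/47045

E = 289/64, F = -105/32, G = 65/16, EG - F^2 = 485/64 at the point
E_x = 225/8, E_y = 0, F_x = -105/8, F_y = -15/2, G_x = 0, G_y = 14
E_yy = 0, F_xy = -30, G_xx = 0
Using the Brioschi determinant formula for K from the metric derivatives:
M1 = [[-E_yy/2 + F_xy - G_xx/2, E_x/2, F_x - E_y/2], [F_y - G_x/2, E, F], [G_y/2, F, G]] = [[-30, 225/16, -105/8], [-15/2, 289/64, -105/32], [7, -105/32, 65/16]]; det M1 = -30
M2 = [[0, E_y/2, G_x/2], [E_y/2, E, F], [G_x/2, F, G]] = [[0, 0, 0], [0, 289/64, -105/32], [0, -105/32, 65/16]]; det M2 = 0
det M1 - det M2 = -30; K = -30 / (485/64)^2 = -24576/47045


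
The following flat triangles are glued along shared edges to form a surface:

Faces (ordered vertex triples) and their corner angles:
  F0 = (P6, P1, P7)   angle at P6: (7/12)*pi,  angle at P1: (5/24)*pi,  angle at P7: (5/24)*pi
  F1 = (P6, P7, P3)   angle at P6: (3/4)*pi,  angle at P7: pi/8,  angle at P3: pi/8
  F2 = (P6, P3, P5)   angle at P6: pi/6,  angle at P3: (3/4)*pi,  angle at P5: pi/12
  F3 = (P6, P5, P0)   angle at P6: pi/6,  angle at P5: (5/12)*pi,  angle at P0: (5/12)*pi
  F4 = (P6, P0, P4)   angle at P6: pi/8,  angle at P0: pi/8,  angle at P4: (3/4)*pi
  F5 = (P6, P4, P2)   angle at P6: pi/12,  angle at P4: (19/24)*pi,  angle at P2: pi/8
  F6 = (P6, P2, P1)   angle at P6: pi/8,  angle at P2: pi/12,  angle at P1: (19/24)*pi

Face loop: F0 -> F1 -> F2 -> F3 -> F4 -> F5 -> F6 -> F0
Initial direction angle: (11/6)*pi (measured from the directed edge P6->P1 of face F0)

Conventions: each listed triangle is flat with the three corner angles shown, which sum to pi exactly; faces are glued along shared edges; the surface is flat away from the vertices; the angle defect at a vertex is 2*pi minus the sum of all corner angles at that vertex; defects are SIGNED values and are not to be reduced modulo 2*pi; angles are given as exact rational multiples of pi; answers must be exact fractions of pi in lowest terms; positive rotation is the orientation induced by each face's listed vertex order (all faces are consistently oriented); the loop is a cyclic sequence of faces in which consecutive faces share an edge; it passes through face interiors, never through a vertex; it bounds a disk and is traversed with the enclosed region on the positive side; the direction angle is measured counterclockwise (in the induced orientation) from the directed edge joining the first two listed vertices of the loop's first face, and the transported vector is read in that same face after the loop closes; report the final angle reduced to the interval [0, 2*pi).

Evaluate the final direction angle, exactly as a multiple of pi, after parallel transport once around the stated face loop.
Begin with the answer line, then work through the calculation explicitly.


Answer: final direction angle = (11/6)*pi

enclosed vertex P6: corner angles sum to 2*pi, defect = 2*pi - 2*pi = 0
the rotation equals the total enclosed defect, so the final angle is initial + defects (mod 2*pi)
final angle = (11/6)*pi + 0 = (11/6)*pi (mod 2*pi)


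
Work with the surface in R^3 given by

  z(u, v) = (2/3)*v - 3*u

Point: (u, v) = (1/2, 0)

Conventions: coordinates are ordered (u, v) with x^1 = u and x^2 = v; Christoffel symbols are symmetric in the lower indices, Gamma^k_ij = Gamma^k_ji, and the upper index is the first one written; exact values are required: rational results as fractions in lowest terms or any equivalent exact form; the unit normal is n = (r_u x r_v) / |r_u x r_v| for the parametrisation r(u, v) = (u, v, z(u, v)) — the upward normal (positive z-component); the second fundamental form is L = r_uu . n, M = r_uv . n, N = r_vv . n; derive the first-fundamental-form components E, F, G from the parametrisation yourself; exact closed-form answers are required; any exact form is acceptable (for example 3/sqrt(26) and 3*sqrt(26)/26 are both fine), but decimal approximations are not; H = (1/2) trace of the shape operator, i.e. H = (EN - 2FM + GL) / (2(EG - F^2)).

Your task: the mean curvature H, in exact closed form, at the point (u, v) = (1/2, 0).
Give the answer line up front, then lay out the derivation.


Answer: H = 0

z_u = -3, z_v = 2/3, z_uu = 0, z_uv = 0, z_vv = 0
E = 10, F = -2, G = 13/9; answer radicand W^2 = 94/9
unnormalised second-form numerators: l = 0, m = 0, n = 0; L = l/sqrt(94/9), and similarly M = m/sqrt(W^2), N = n/sqrt(W^2)
H = (E*n - 2*F*m + G*l) / (2*(EG - F^2)*sqrt(W^2)); E*n - 2*F*m + G*l = 0, EG - F^2 = 94/9, so H = (0)/sqrt(94/9)


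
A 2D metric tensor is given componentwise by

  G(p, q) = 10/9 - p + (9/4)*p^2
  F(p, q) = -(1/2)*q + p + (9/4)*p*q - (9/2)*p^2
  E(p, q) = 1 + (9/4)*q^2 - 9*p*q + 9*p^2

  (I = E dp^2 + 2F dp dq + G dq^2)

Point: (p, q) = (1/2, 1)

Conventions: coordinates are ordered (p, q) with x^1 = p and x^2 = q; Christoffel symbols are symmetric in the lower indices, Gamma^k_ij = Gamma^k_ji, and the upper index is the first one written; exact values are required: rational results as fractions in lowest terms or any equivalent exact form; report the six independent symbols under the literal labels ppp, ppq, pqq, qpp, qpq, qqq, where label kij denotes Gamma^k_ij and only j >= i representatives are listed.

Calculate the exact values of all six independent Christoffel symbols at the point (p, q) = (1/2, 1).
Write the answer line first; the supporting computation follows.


Answer: Gamma_ppp = 0, Gamma_ppq = 0, Gamma_pqq = 0, Gamma_qpp = -180/169, Gamma_qpq = 90/169, Gamma_qqq = 0

E = 1, F = 0, G = 169/144 at the point
E_p = 0, E_q = 0, F_p = -5/4, F_q = 5/8, G_p = 5/4, G_q = 0
EG - F^2 = 169/144;  g^inv = (144/169) * [[169/144, 0], [0, 1]]
first-kind symbols [ij,l] = (1/2)(d_i g_jl + d_j g_il - d_l g_ij): [pp,p] = E_p/2 = 0, [pp,q] = F_p - E_q/2 = -5/4, [pq,p] = E_q/2 = 0, [pq,q] = G_p/2 = 5/8, [qq,p] = F_q - G_p/2 = 0, [qq,q] = G_q/2 = 0
Gamma^p_ij = (G*[ij,p] - F*[ij,q])/(EG - F^2), Gamma^q_ij = (E*[ij,q] - F*[ij,p])/(EG - F^2)


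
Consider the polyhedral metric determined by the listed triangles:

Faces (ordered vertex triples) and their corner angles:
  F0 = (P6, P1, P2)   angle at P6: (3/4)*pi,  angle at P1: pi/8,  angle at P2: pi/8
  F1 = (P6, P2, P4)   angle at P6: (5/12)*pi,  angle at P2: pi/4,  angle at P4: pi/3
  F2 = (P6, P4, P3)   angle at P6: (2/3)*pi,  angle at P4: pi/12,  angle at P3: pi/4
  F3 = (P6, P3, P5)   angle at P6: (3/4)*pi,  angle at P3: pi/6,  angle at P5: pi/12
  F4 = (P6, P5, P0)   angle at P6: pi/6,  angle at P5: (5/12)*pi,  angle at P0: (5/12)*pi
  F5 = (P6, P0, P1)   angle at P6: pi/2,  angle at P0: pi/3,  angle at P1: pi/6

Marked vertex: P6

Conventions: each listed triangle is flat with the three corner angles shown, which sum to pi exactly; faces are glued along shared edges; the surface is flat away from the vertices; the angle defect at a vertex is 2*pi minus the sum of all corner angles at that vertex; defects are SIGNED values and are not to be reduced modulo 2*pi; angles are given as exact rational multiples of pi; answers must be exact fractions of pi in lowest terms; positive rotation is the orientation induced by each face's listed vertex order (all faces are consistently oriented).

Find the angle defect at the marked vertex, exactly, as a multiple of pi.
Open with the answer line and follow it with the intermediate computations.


Answer: defect(P6) = (-5/4)*pi

Sum of corner angles at P6: (13/4)*pi
defect = 2*pi - (13/4)*pi


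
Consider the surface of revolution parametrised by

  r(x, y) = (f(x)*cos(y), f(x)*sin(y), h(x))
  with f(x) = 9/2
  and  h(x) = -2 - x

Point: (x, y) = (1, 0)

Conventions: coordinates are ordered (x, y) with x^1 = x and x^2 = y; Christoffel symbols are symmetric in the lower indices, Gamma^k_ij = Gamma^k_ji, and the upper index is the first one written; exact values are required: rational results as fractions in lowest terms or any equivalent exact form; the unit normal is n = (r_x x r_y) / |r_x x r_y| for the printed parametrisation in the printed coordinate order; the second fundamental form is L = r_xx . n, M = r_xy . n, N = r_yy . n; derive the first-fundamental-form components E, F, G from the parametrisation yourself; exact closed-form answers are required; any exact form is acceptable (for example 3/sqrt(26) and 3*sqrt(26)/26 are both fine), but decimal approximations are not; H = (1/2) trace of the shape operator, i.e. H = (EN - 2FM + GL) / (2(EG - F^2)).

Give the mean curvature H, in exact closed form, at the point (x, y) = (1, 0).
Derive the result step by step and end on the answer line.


f = 9/2, f' = 0, f'' = 0, h' = -1, h'' = 0
E = 1, F = 0, G = 81/4; answer radicand W^2 = 1
unnormalised second-form numerators: l = 0, m = 0, n = -9/2; L = l/sqrt(1), and similarly M = m/sqrt(W^2), N = n/sqrt(W^2)
H = (E*n - 2*F*m + G*l) / (2*(EG - F^2)*sqrt(W^2)); E*n - 2*F*m + G*l = -9/2, EG - F^2 = 81/4, so H = (-1/9)/sqrt(1)

Answer: H = -1/9


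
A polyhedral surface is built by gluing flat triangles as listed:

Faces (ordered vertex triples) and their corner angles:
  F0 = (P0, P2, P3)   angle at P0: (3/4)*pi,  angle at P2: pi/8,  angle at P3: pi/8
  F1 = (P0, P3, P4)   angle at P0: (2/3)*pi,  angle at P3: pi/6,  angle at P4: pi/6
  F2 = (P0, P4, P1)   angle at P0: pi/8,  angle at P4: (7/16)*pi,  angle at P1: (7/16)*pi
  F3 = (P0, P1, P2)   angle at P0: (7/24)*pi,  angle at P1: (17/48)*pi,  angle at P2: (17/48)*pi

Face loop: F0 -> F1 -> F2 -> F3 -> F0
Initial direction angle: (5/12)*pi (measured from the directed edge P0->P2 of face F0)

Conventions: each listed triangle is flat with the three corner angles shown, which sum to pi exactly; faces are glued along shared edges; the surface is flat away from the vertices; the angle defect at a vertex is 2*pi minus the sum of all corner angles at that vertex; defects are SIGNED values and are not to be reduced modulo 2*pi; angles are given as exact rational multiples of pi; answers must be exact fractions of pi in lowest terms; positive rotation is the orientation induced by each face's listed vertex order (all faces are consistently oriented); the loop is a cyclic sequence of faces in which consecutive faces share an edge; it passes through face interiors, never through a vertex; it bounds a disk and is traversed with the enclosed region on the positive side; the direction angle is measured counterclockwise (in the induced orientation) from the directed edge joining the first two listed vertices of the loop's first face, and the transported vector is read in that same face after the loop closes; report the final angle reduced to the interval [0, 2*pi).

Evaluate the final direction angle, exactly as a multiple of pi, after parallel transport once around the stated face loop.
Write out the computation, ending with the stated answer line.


enclosed vertex P0: corner angles sum to (11/6)*pi, defect = 2*pi - (11/6)*pi = pi/6
final direction = starting direction + enclosed defect total, reduced mod 2*pi (induced orientation)
final angle = (5/12)*pi + pi/6 = (7/12)*pi (mod 2*pi)

Answer: final direction angle = (7/12)*pi


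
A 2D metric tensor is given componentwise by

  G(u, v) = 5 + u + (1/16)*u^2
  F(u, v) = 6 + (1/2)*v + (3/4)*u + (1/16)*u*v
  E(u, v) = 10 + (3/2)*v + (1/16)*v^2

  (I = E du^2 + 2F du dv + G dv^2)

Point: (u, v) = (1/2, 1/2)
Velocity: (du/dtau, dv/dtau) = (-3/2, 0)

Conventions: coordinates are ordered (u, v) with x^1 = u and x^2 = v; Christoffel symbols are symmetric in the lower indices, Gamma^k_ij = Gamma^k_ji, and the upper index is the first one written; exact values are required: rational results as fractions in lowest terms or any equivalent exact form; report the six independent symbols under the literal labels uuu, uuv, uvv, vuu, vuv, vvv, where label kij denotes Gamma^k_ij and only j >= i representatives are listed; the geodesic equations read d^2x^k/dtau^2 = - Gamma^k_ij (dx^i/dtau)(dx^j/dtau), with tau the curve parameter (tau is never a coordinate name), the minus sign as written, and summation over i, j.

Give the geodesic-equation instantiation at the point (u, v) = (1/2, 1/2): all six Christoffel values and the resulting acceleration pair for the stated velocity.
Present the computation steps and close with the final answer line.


E = 689/64, F = 425/64, G = 353/64 at the point
E_u = 0, E_v = 25/16, F_u = 25/32, F_v = 17/32, G_u = 17/16, G_v = 0
EG - F^2 = 489/32;  g^inv = (32/489) * [[353/64, -425/64], [-425/64, 689/64]]
first-kind symbols [ij,l] = (1/2)(d_i g_jl + d_j g_il - d_l g_ij): [uu,u] = E_u/2 = 0, [uu,v] = F_u - E_v/2 = 0, [uv,u] = E_v/2 = 25/32, [uv,v] = G_u/2 = 17/32, [vv,u] = F_v - G_u/2 = 0, [vv,v] = G_v/2 = 0
Gamma^u_ij = (G*[ij,u] - F*[ij,v])/(EG - F^2), Gamma^v_ij = (E*[ij,v] - F*[ij,u])/(EG - F^2)
Gamma_uuu = 0, Gamma_uuv = 25/489, Gamma_uvv = 0, Gamma_vuu = 0, Gamma_vuv = 17/489, Gamma_vvv = 0
d^2u/dtau^2 = -(Gamma_uuu*(-3/2)^2 + 2*Gamma_uuv*(-3/2)*(0) + Gamma_uvv*(0)^2) = 0
d^2v/dtau^2 = -(Gamma_vuu*(-3/2)^2 + 2*Gamma_vuv*(-3/2)*(0) + Gamma_vvv*(0)^2) = 0

Answer: Gamma_uuu = 0, Gamma_uuv = 25/489, Gamma_uvv = 0, Gamma_vuu = 0, Gamma_vuv = 17/489, Gamma_vvv = 0; accelerations (d^2u/dtau^2, d^2v/dtau^2) = (0, 0)


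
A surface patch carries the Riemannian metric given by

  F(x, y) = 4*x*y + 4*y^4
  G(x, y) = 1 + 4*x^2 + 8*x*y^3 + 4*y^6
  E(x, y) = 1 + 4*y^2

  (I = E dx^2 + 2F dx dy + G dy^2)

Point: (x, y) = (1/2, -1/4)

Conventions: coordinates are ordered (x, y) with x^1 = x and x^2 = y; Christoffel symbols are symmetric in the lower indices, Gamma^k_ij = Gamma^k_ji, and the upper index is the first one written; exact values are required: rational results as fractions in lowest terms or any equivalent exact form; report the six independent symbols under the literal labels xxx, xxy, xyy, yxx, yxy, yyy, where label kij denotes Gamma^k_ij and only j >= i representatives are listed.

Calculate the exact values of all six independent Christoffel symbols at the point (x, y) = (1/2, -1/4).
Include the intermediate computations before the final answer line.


E = 5/4, F = -31/64, G = 1985/1024 at the point
E_x = 0, E_y = -2, F_x = -1, F_y = 7/4, G_x = 31/8, G_y = 93/128
EG - F^2 = 2241/1024;  g^inv = (1024/2241) * [[1985/1024, 31/64], [31/64, 5/4]]
first-kind symbols [ij,l] = (1/2)(d_i g_jl + d_j g_il - d_l g_ij): [xx,x] = E_x/2 = 0, [xx,y] = F_x - E_y/2 = 0, [xy,x] = E_y/2 = -1, [xy,y] = G_x/2 = 31/16, [yy,x] = F_y - G_x/2 = -3/16, [yy,y] = G_y/2 = 93/256
Gamma^x_ij = (G*[ij,x] - F*[ij,y])/(EG - F^2), Gamma^y_ij = (E*[ij,y] - F*[ij,x])/(EG - F^2)

Answer: Gamma_xxx = 0, Gamma_xxy = -1024/2241, Gamma_xyy = -64/747, Gamma_yxx = 0, Gamma_yxy = 1984/2241, Gamma_yyy = 124/747


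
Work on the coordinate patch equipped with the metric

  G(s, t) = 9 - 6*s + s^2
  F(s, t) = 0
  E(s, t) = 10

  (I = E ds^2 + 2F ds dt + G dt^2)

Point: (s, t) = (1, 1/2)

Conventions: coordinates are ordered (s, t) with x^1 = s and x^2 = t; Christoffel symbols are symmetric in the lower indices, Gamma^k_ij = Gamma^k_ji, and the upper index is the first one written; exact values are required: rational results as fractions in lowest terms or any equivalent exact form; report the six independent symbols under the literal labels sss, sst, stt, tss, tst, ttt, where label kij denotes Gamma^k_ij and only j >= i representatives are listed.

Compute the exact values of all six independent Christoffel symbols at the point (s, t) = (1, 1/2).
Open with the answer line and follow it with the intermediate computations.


Answer: Gamma_sss = 0, Gamma_sst = 0, Gamma_stt = 1/5, Gamma_tss = 0, Gamma_tst = -1/2, Gamma_ttt = 0

E = 10, F = 0, G = 4 at the point
E_s = 0, E_t = 0, F_s = 0, F_t = 0, G_s = -4, G_t = 0
EG - F^2 = 40;  g^inv = (1/40) * [[4, 0], [0, 10]]
first-kind symbols [ij,l] = (1/2)(d_i g_jl + d_j g_il - d_l g_ij): [ss,s] = E_s/2 = 0, [ss,t] = F_s - E_t/2 = 0, [st,s] = E_t/2 = 0, [st,t] = G_s/2 = -2, [tt,s] = F_t - G_s/2 = 2, [tt,t] = G_t/2 = 0
Gamma^s_ij = (G*[ij,s] - F*[ij,t])/(EG - F^2), Gamma^t_ij = (E*[ij,t] - F*[ij,s])/(EG - F^2)


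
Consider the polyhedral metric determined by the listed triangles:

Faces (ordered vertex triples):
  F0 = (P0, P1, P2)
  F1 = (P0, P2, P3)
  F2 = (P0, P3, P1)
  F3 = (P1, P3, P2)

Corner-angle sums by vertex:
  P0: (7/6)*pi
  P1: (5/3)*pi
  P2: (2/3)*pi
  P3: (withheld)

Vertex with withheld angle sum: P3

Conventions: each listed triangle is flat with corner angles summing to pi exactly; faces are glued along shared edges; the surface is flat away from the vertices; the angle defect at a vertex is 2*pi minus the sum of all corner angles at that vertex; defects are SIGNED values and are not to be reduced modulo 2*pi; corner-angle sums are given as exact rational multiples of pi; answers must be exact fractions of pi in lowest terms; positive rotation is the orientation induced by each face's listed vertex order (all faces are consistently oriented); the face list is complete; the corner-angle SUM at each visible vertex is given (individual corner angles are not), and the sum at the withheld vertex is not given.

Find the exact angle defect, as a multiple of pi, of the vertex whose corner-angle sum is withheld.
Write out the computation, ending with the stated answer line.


V = 4, E = 6, F = 4; chi = V - E + F = 2
Gauss-Bonnet: total defect = 2*pi*chi = 4*pi; visible defects sum to (5/2)*pi

Answer: defect(P3) = (3/2)*pi


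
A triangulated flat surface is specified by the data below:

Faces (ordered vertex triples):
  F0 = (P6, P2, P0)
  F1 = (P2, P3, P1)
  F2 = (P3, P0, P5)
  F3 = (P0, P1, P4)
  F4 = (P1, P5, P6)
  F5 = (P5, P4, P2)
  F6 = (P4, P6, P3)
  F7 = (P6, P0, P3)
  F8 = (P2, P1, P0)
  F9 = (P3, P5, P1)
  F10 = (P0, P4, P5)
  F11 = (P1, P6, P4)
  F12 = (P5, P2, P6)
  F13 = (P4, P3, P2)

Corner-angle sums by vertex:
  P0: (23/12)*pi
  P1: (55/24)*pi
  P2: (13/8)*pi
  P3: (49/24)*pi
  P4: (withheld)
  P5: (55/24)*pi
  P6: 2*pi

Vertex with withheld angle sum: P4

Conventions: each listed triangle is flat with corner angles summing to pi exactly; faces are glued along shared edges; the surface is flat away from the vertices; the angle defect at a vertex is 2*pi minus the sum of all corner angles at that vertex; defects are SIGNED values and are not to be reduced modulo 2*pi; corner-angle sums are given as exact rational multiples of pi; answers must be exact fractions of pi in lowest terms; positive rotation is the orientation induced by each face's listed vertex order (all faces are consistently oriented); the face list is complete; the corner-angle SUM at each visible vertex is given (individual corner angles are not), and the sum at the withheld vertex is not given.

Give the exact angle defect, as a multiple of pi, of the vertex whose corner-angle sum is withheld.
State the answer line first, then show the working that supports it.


Answer: defect(P4) = pi/6

V = 7, E = 21, F = 14; chi = V - E + F = 0
Gauss-Bonnet: total defect = 2*pi*chi = 0; visible defects sum to -pi/6


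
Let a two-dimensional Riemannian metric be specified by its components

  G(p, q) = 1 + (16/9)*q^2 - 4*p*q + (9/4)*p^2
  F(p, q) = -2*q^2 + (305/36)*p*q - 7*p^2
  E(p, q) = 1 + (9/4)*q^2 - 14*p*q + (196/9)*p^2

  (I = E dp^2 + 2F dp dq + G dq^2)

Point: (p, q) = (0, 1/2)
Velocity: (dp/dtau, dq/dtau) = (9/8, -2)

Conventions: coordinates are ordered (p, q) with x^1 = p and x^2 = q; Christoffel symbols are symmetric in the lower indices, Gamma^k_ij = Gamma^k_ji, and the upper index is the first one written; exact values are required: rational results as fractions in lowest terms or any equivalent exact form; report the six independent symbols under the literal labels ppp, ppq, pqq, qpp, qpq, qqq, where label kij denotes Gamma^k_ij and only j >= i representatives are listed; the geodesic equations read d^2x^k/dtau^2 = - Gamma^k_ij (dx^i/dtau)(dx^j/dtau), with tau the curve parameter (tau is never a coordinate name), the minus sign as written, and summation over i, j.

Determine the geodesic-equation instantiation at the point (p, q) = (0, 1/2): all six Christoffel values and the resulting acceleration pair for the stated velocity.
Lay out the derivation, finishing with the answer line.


E = 25/16, F = -1/2, G = 13/9 at the point
E_p = -7, E_q = 9/4, F_p = 305/72, F_q = -2, G_p = -2, G_q = 16/9
EG - F^2 = 289/144;  g^inv = (144/289) * [[13/9, 1/2], [1/2, 25/16]]
first-kind symbols [ij,l] = (1/2)(d_i g_jl + d_j g_il - d_l g_ij): [pp,p] = E_p/2 = -7/2, [pp,q] = F_p - E_q/2 = 28/9, [pq,p] = E_q/2 = 9/8, [pq,q] = G_p/2 = -1, [qq,p] = F_q - G_p/2 = -1, [qq,q] = G_q/2 = 8/9
Gamma^p_ij = (G*[ij,p] - F*[ij,q])/(EG - F^2), Gamma^q_ij = (E*[ij,q] - F*[ij,p])/(EG - F^2)
Gamma_ppp = -504/289, Gamma_ppq = 162/289, Gamma_pqq = -144/289, Gamma_qpp = 448/289, Gamma_qpq = -144/289, Gamma_qqq = 128/289
d^2p/dtau^2 = -(Gamma_ppp*(9/8)^2 + 2*Gamma_ppq*(9/8)*(-2) + Gamma_pqq*(-2)^2) = 15543/2312
d^2q/dtau^2 = -(Gamma_qpp*(9/8)^2 + 2*Gamma_qpq*(9/8)*(-2) + Gamma_qqq*(-2)^2) = -1727/289

Answer: Gamma_ppp = -504/289, Gamma_ppq = 162/289, Gamma_pqq = -144/289, Gamma_qpp = 448/289, Gamma_qpq = -144/289, Gamma_qqq = 128/289; accelerations (d^2p/dtau^2, d^2q/dtau^2) = (15543/2312, -1727/289)


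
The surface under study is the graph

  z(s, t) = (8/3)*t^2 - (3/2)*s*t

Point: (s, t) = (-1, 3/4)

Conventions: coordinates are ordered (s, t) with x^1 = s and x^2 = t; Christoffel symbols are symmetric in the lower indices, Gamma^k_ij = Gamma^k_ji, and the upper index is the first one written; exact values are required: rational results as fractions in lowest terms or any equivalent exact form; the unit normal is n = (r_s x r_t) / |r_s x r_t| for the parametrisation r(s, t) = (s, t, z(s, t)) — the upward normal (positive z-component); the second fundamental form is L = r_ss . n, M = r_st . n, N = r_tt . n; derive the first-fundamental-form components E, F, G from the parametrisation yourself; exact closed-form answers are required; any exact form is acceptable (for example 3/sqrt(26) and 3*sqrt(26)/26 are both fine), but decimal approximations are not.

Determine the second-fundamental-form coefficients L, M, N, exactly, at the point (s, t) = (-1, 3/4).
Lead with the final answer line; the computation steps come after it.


Answer: L = 0, M = -12*sqrt(2081)/2081, N = 128*sqrt(2081)/6243

z_s = -9/8, z_t = 11/2, z_ss = 0, z_st = -3/2, z_tt = 16/3
E = 145/64, F = -99/16, G = 125/4; answer radicand W^2 = 2081/64
unnormalised second-form numerators: l = 0, m = -3/2, n = 16/3; L = l/sqrt(2081/64), and similarly M = m/sqrt(W^2), N = n/sqrt(W^2)


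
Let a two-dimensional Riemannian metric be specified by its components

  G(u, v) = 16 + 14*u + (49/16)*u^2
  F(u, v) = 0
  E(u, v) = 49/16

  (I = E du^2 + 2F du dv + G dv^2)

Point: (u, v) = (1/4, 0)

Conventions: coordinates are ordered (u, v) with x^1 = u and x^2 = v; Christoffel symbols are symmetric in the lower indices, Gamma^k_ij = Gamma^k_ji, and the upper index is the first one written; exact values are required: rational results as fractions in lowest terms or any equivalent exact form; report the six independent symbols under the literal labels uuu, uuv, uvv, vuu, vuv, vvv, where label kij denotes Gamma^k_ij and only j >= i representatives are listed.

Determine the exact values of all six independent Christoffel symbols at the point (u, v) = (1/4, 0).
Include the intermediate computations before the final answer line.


E = 49/16, F = 0, G = 5041/256 at the point
E_u = 0, E_v = 0, F_u = 0, F_v = 0, G_u = 497/32, G_v = 0
EG - F^2 = 247009/4096;  g^inv = (4096/247009) * [[5041/256, 0], [0, 49/16]]
first-kind symbols [ij,l] = (1/2)(d_i g_jl + d_j g_il - d_l g_ij): [uu,u] = E_u/2 = 0, [uu,v] = F_u - E_v/2 = 0, [uv,u] = E_v/2 = 0, [uv,v] = G_u/2 = 497/64, [vv,u] = F_v - G_u/2 = -497/64, [vv,v] = G_v/2 = 0
Gamma^u_ij = (G*[ij,u] - F*[ij,v])/(EG - F^2), Gamma^v_ij = (E*[ij,v] - F*[ij,u])/(EG - F^2)

Answer: Gamma_uuu = 0, Gamma_uuv = 0, Gamma_uvv = -71/28, Gamma_vuu = 0, Gamma_vuv = 28/71, Gamma_vvv = 0


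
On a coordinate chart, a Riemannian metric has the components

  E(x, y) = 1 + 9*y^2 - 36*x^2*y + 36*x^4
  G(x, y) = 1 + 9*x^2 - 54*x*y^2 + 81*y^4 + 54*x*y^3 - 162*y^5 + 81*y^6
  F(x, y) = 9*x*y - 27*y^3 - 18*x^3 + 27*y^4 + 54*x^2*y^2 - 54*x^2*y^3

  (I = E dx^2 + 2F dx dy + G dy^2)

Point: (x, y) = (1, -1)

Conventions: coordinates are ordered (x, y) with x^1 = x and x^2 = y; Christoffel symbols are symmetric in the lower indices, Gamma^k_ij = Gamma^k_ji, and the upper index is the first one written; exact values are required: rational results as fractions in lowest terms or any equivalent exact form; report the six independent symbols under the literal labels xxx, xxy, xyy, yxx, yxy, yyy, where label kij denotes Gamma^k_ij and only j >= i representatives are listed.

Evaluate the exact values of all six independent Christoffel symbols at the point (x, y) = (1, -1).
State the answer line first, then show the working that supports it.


Answer: Gamma_xxx = 108/307, Gamma_xxy = -27/307, Gamma_xyy = -405/307, Gamma_yxx = 180/307, Gamma_yxy = -45/307, Gamma_yyy = -675/307

E = 82, F = 135, G = 226 at the point
E_x = 216, E_y = -54, F_x = 153, F_y = -450, G_x = -90, G_y = -1350
EG - F^2 = 307;  g^inv = (1/307) * [[226, -135], [-135, 82]]
first-kind symbols [ij,l] = (1/2)(d_i g_jl + d_j g_il - d_l g_ij): [xx,x] = E_x/2 = 108, [xx,y] = F_x - E_y/2 = 180, [xy,x] = E_y/2 = -27, [xy,y] = G_x/2 = -45, [yy,x] = F_y - G_x/2 = -405, [yy,y] = G_y/2 = -675
Gamma^x_ij = (G*[ij,x] - F*[ij,y])/(EG - F^2), Gamma^y_ij = (E*[ij,y] - F*[ij,x])/(EG - F^2)
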